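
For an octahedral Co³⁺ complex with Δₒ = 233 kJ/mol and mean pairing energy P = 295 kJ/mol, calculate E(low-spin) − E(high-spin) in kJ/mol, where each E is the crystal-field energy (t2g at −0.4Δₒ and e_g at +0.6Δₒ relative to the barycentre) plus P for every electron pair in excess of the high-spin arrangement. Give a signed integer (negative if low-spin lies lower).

124

Co sits in group 9; removing 3 electrons leaves Co³⁺ with 9 − 3 = 6 d electrons.
High-spin: t2g^4 e_g^2, CFSE = -0.4Δₒ = -93 kJ/mol.
For low-spin the configuration is t2g^6 e_g^0: orbital energy -2.4 × 233 = -559 kJ/mol, and 2 additional pairs relative to high-spin add 590 kJ/mol, giving 31 kJ/mol.
Thus E(LS) − E(HS) = 124 kJ/mol.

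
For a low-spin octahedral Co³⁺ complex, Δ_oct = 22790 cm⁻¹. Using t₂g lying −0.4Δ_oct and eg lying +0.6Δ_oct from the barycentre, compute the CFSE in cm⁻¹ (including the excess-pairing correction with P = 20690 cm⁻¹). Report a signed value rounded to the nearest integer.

-13316

Group 9 minus oxidation state +3 gives a d⁶ configuration for Co³⁺.
Electron filling gives t₂g⁶ eg⁰.
The orbital stabilization is -2.4Δ_oct = -2.4 × 22790 = -54696 cm⁻¹.
High-spin d⁶ would be t₂g⁴ eg² with 1 pair; low-spin has 3, so 2 excess pairs cost +2P = +41380 cm⁻¹.
Overall CFSE = -54696 + 41380 = -13316 cm⁻¹.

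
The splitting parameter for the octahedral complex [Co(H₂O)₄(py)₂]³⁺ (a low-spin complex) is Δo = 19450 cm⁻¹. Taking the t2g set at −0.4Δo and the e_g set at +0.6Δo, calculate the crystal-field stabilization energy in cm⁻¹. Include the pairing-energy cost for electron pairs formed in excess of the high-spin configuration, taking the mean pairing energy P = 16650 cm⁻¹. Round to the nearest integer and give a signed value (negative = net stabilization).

Ligand charges: 4×(+0) from H₂O and 2×(+0) from py sum to +0; with overall charge +3, Co is +3.
Co³⁺: group 9, so d-count = 9 − 3 = 6.
The d⁶ electrons fill as t2g^6 e_g^0.
The orbital stabilization is -2.4Δo = -2.4 × 19450 = -46680 cm⁻¹.
Pairing penalty: 3 pairs vs 1 in the high-spin reference → 2 extra × P = 33300 cm⁻¹.
Net CFSE = -46680 + 33300 = -13380 cm⁻¹.

-13380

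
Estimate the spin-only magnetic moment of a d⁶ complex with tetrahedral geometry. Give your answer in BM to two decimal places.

4.90 BM

Tetrahedral fields are weak (Δₜ ≈ 4/9 Δₒ), so electrons fill high-spin.
Configuration: e^3 t2^3 → 4 unpaired electrons.
μ(spin-only) = √[4(4+2)] = √24 ≈ 4.90 BM.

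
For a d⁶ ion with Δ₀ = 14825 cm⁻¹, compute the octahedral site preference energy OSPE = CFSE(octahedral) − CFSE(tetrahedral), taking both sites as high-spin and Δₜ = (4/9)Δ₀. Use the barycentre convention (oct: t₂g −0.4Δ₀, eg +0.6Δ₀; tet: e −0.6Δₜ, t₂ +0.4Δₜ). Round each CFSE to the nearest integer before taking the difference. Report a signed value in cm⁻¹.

Octahedral (high-spin): t₂g⁴ eg², CFSE = 4(−0.4) + 2(+0.6) = -0.4Δ₀ = -0.4 × 14825 = -5930 cm⁻¹.
Tetrahedral e³ t₂³ gives -0.6Δₜ = -0.6 × (4/9) × 14825 = -3953 cm⁻¹.
OSPE = -5930 − (-3953) = -1977 cm⁻¹.

-1977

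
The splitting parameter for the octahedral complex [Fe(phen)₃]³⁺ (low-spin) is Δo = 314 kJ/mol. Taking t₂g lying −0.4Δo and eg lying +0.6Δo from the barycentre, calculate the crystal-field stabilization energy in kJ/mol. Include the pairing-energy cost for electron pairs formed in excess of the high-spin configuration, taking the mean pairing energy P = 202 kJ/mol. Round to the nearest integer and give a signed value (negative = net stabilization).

-224

phen is neutral, so the +3 overall charge sits on Fe: oxidation state +3.
Fe³⁺: group 8, so d-count = 8 − 3 = 5.
Configuration: t₂g⁵ eg⁰.
Orbital CFSE = 5(-0.4) + 0(0.6) = -2.0Δo = -2.0 × 314 = -628 kJ/mol.
High-spin d⁵ would be t₂g³ eg² with 0 pairs; low-spin has 2, so 2 excess pairs cost +2P = +404 kJ/mol.
Combining: -628 + 404 = -224 kJ/mol.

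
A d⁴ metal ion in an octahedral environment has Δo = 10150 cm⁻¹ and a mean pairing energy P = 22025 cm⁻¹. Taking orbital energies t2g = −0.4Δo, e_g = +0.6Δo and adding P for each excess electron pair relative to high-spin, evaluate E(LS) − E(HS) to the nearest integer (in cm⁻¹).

11875

High-spin: t2g^3 e_g^1, CFSE = -0.6Δo = -6090 cm⁻¹.
For low-spin the configuration is t2g^4 e_g^0: orbital energy -1.6 × 10150 = -16240 cm⁻¹, and 1 additional pair relative to high-spin adds 22025 cm⁻¹, giving 5785 cm⁻¹.
The difference is 5785 − (-6090) = 11875 cm⁻¹, so high-spin lies lower.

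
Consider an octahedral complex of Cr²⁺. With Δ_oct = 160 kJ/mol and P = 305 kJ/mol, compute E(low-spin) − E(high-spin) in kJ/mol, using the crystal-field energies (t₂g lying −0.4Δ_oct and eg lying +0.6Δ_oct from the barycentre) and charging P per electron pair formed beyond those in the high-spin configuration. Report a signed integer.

145

Cr²⁺: group 6, so d-count = 6 − 2 = 4.
High-spin: t₂g³ eg¹, CFSE = -0.6Δ_oct = -96 kJ/mol.
Low-spin: t₂g⁴ eg⁰, orbital CFSE = -1.6Δ_oct = -256 kJ/mol; plus 1 excess pair × P = +305 kJ/mol; total 49 kJ/mol.
E(LS) − E(HS) = 49 − (-96) = 145 kJ/mol.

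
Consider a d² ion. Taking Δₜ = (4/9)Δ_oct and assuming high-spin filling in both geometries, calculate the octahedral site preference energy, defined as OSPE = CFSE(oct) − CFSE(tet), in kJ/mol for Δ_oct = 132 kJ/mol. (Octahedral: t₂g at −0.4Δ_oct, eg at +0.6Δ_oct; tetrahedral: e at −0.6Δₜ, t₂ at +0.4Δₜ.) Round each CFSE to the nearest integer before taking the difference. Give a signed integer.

-36

Octahedral high-spin t₂g² eg⁰: CFSE = -0.8 × 132 = -106 kJ/mol.
Tetrahedral e² t₂⁰ gives -1.2Δₜ = -1.2 × (4/9) × 132 = -70 kJ/mol.
OSPE = -106 − (-70) = -36 kJ/mol.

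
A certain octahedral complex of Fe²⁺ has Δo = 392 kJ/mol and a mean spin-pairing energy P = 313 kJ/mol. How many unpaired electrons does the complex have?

Fe is in group 8, so Fe²⁺ is d⁶ (8 − 2 = 6).
Δo > P, so pairing is preferred: the ground state is low-spin.
Configuration: t2g^6 e_g^0.
Unpaired electrons: 0.

0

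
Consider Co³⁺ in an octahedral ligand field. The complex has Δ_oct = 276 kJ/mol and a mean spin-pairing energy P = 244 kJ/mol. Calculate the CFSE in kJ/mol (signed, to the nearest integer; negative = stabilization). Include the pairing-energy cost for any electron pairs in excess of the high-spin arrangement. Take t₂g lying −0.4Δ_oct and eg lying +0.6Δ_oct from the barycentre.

-174

Co is in group 9, so Co³⁺ is d⁶ (9 − 3 = 6).
With Δ_oct > P the complex is low-spin.
Filling d⁶ accordingly: t₂g⁶ eg⁰.
Orbital CFSE = -2.4Δ_oct = -2.4 × 276 = -662 kJ/mol.
Excess pairs vs high-spin: 3 − 1 = 2; pairing cost = +488 kJ/mol.
Net CFSE = -662 + 488 = -174 kJ/mol.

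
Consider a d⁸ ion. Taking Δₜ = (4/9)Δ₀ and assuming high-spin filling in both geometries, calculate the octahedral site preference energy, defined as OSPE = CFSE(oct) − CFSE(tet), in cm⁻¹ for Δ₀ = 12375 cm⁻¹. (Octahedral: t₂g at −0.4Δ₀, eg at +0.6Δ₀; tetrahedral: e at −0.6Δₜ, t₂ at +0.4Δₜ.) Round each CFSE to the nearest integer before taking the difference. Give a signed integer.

-10450

Octahedral (high-spin): t₂g⁶ eg², CFSE = 6(−0.4) + 2(+0.6) = -1.2Δ₀ = -1.2 × 12375 = -14850 cm⁻¹.
Tetrahedral e⁴ t₂⁴ gives -0.8Δₜ = -0.8 × (4/9) × 12375 = -4400 cm⁻¹.
OSPE = CFSE(oct) − CFSE(tet) = -14850 − (-4400) = -10450 cm⁻¹.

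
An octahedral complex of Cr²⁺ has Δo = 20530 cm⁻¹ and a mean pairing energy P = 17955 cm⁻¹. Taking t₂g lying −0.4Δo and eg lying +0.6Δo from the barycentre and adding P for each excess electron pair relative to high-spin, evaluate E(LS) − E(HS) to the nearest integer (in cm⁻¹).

-2575

Group 6 minus oxidation state +2 gives a d⁴ configuration for Cr²⁺.
In the high-spin limit (t₂g³ eg¹) the orbital term is -0.6Δo = -12318 cm⁻¹, with no excess pairing.
For low-spin the configuration is t₂g⁴ eg⁰: orbital energy -1.6 × 20530 = -32848 cm⁻¹, and 1 additional pair relative to high-spin adds 17955 cm⁻¹, giving -14893 cm⁻¹.
The difference is -14893 − (-12318) = -2575 cm⁻¹, so low-spin lies lower.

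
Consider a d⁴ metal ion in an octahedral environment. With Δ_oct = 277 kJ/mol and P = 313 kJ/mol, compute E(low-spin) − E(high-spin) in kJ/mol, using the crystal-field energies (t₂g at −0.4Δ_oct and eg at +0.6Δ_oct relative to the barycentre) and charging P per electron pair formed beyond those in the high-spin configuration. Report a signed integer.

High-spin: t₂g³ eg¹, CFSE = -0.6Δ_oct = -166 kJ/mol.
For low-spin the configuration is t₂g⁴ eg⁰: orbital energy -1.6 × 277 = -443 kJ/mol, and 1 additional pair relative to high-spin adds 313 kJ/mol, giving -130 kJ/mol.
Thus E(LS) − E(HS) = 36 kJ/mol.

36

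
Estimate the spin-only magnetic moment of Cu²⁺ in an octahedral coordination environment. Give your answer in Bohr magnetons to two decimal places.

1.73 Bohr magnetons

Cu sits in group 11; removing 2 electrons leaves Cu²⁺ with 11 − 2 = 9 d electrons.
For octahedral d⁹ the high- and low-spin configurations coincide.
Configuration: t₂g⁶ eg³ → 1 unpaired electron.
μ(spin-only) = √[1(1+2)] = √3 ≈ 1.73 Bohr magnetons.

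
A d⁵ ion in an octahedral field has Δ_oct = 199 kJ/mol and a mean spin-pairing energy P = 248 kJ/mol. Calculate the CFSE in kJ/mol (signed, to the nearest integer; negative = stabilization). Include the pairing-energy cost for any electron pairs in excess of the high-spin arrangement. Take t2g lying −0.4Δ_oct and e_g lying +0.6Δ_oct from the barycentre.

0

Δ_oct < P, so pairing is avoided: the ground state is high-spin.
That gives t2g^3 e_g^2.
Orbital CFSE = 0.0Δ_oct = 0.0 × 199 = 0 kJ/mol.
High-spin has no excess pairs, so no pairing correction applies.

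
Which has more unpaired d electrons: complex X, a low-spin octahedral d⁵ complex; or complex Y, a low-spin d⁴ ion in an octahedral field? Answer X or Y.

Y

X: t₂g⁵ eg⁰ → 1 unpaired.
Y: t2g^4 e_g^0 → 2 unpaired.
So Y has more unpaired electrons.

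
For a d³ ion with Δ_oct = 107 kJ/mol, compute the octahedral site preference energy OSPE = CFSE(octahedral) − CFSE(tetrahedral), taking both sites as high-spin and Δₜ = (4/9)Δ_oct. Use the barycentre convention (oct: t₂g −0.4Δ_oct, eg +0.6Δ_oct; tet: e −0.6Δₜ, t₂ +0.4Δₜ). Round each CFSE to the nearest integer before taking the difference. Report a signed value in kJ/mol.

In an octahedral site d³ (HS) is t₂g³ eg⁰, giving CFSE(oct) = -1.2Δ_oct = -128 kJ/mol.
Tetrahedral e² t₂¹ gives -0.8Δₜ = -0.8 × (4/9) × 107 = -38 kJ/mol.
OSPE = CFSE(oct) − CFSE(tet) = -128 − (-38) = -90 kJ/mol.

-90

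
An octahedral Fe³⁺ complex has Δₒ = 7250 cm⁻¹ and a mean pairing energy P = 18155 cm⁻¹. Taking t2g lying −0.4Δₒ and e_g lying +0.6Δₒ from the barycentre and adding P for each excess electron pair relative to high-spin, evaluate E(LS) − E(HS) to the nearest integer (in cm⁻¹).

Fe³⁺: group 8, so d-count = 8 − 3 = 5.
High-spin d⁵ fills as t2g^3 e_g^2 with CFSE 3(−0.4) + 2(+0.6) = 0.0Δₒ = 0 cm⁻¹.
Low-spin: t2g^5 e_g^0, orbital CFSE = -2.0Δₒ = -14500 cm⁻¹; plus 2 excess pairs × P = +36310 cm⁻¹; total 21810 cm⁻¹.
Thus E(LS) − E(HS) = 21810 cm⁻¹.

21810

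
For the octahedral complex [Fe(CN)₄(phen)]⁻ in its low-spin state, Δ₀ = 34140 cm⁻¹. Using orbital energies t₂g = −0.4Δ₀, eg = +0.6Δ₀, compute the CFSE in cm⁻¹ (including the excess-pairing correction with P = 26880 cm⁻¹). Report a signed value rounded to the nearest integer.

Ligand charges: 4×(-1) from CN⁻ and 1×(+0) from phen sum to -4; with overall charge -1, Fe is +3.
Group 8 minus oxidation state +3 gives a d⁵ configuration for Fe³⁺.
Electron filling gives t₂g⁵ eg⁰.
The orbital stabilization is -2.0Δ₀ = -2.0 × 34140 = -68280 cm⁻¹.
High-spin d⁵ would be t₂g³ eg² with 0 pairs; low-spin has 2, so 2 excess pairs cost +2P = +53760 cm⁻¹.
Combining: -68280 + 53760 = -14520 cm⁻¹.

-14520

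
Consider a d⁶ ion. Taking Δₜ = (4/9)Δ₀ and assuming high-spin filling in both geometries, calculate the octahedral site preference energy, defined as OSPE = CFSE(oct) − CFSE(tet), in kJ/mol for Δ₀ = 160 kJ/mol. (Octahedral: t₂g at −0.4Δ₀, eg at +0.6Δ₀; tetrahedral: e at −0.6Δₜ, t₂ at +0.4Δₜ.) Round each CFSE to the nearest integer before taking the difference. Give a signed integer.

In an octahedral site d⁶ (HS) is t₂g⁴ eg², giving CFSE(oct) = -0.4Δ₀ = -64 kJ/mol.
Tetrahedral: e³ t₂³, CFSE = 3(−0.6) + 3(+0.4) = -0.6Δₜ = -0.6 × (4/9) × 160 = -43 kJ/mol.
OSPE = CFSE(oct) − CFSE(tet) = -64 − (-43) = -21 kJ/mol.

-21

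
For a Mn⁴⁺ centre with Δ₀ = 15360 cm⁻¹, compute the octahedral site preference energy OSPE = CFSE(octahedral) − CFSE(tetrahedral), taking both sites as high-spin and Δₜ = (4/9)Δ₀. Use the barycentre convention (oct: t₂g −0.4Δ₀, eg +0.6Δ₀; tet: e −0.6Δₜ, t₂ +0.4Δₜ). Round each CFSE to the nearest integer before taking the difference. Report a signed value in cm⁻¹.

-12971

Group 7 minus oxidation state +4 gives a d³ configuration for Mn⁴⁺.
Octahedral high-spin t₂g³ eg⁰: CFSE = -1.2 × 15360 = -18432 cm⁻¹.
Tetrahedral e² t₂¹ gives -0.8Δₜ = -0.8 × (4/9) × 15360 = -5461 cm⁻¹.
OSPE = -18432 − (-5461) = -12971 cm⁻¹.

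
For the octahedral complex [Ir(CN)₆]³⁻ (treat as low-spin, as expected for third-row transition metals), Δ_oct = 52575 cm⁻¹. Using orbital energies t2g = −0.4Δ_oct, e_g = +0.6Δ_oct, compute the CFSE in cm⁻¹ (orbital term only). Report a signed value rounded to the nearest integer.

-126180

Each CN⁻ contributes -1; 6 × (-1) = -6. With overall charge -3, Ir is in the +3 oxidation state.
Group 9 minus oxidation state +3 gives a d⁶ configuration for Ir³⁺.
Electron filling gives t2g^6 e_g^0.
CFSE(orbital) = 6×(-0.4Δ_oct) + 0×(0.6Δ_oct) = -2.4Δ_oct; with Δ_oct = 52575 cm⁻¹ that is -126180 cm⁻¹.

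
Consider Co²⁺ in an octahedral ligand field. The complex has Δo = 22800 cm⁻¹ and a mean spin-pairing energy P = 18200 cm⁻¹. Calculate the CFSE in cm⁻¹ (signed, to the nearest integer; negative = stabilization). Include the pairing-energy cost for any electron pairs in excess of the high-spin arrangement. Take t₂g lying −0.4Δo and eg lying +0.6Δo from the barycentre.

Co²⁺: group 9, so d-count = 9 − 2 = 7.
Here Δo > P (22800 > 18200), so the low-spin state is favoured.
Configuration: t₂g⁶ eg¹.
Orbital CFSE = -1.8Δo = -1.8 × 22800 = -41040 cm⁻¹.
Excess pairs vs high-spin: 3 − 2 = 1; pairing cost = +18200 cm⁻¹.
Net CFSE = -41040 + 18200 = -22840 cm⁻¹.

-22840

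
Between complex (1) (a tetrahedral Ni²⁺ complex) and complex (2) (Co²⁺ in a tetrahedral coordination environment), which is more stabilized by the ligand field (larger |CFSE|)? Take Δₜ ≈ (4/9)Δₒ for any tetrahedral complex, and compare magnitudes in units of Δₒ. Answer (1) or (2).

(2)

(1): Ni²⁺: group 10, so d-count = 10 − 2 = 8; Tetrahedral splitting is small, so the complex is high-spin; e⁴ t₂⁴, CFSE = -0.8Δₜ ≈ -0.36Δₒ.
(2): Co is in group 9, so Co²⁺ is d⁷ (9 − 2 = 7); With tetrahedral geometry the complex is necessarily high-spin; e^4 t2^3, CFSE = -1.2Δₜ ≈ -0.53Δₒ.
So (2) has the larger |CFSE|.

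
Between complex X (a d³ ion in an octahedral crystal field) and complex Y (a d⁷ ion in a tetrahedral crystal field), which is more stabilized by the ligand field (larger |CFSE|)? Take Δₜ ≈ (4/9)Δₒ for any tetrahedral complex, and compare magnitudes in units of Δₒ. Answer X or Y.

X: t2g^3 e_g^0, CFSE = -1.2Δₒ.
Y: Tetrahedral splitting is small, so the complex is high-spin; e⁴ t₂³, CFSE = -1.2Δₜ ≈ -0.53Δₒ.
So X has the larger |CFSE|.

X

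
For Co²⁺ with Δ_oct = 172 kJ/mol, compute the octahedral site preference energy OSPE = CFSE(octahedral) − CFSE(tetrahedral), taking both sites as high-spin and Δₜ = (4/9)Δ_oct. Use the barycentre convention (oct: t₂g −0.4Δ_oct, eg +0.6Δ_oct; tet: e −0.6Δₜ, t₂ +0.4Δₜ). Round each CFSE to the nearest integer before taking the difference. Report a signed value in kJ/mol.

Co sits in group 9; removing 2 electrons leaves Co²⁺ with 9 − 2 = 7 d electrons.
Octahedral high-spin t₂g⁵ eg²: CFSE = -0.8 × 172 = -138 kJ/mol.
In a tetrahedral site the filling is e⁴ t₂³: CFSE(tet) = -1.2Δₜ = -1.2 × (4/9)(172) = -92 kJ/mol.
OSPE = CFSE(oct) − CFSE(tet) = -138 − (-92) = -46 kJ/mol.

-46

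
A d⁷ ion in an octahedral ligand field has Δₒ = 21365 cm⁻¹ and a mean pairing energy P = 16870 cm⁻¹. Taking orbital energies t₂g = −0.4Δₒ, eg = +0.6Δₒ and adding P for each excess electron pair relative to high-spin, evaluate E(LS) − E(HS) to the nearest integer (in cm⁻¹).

In the high-spin limit (t₂g⁵ eg²) the orbital term is -0.8Δₒ = -17092 cm⁻¹, with no excess pairing.
For low-spin the configuration is t₂g⁶ eg¹: orbital energy -1.8 × 21365 = -38457 cm⁻¹, and 1 additional pair relative to high-spin adds 16870 cm⁻¹, giving -21587 cm⁻¹.
E(LS) − E(HS) = -21587 − (-17092) = -4495 cm⁻¹.

-4495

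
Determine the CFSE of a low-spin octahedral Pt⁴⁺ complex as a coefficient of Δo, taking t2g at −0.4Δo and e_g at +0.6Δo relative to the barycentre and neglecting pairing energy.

Group 10 minus oxidation state +4 gives a d⁶ configuration for Pt⁴⁺.
Configuration: t2g^6 e_g^0.
CFSE = 6(-0.4Δo) + 0(0.6Δo) = -2.4Δo + 0.0Δo = -2.4Δo.

-2.4 Δo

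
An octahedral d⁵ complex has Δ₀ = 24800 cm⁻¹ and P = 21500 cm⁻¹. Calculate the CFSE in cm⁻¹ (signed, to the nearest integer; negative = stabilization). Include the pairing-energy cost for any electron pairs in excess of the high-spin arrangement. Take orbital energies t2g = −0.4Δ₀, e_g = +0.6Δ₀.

Δ₀ > P, so pairing is preferred: the ground state is low-spin.
Filling d⁵ accordingly: t2g^5 e_g^0.
Orbital CFSE = -2.0Δ₀ = -2.0 × 24800 = -49600 cm⁻¹.
Excess pairs vs high-spin: 2 − 0 = 2; pairing cost = +43000 cm⁻¹.
Net CFSE = -49600 + 43000 = -6600 cm⁻¹.

-6600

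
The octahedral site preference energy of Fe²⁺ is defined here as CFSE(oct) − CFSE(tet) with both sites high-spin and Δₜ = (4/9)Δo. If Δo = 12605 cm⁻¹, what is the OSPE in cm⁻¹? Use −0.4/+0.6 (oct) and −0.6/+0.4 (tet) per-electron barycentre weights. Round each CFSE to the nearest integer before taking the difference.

-1681

Fe sits in group 8; removing 2 electrons leaves Fe²⁺ with 8 − 2 = 6 d electrons.
Octahedral (high-spin): t₂g⁴ eg², CFSE = 4(−0.4) + 2(+0.6) = -0.4Δo = -0.4 × 12605 = -5042 cm⁻¹.
Tetrahedral: e³ t₂³, CFSE = 3(−0.6) + 3(+0.4) = -0.6Δₜ = -0.6 × (4/9) × 12605 = -3361 cm⁻¹.
OSPE = CFSE(oct) − CFSE(tet) = -5042 − (-3361) = -1681 cm⁻¹.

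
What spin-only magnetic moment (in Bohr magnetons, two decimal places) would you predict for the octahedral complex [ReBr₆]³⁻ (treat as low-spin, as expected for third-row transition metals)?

Each Br⁻ contributes -1; 6 × (-1) = -6. With overall charge -3, Re is in the +3 oxidation state.
Group 7 minus oxidation state +3 gives a d⁴ configuration for Re³⁺.
Configuration: t₂g⁴ eg⁰ → 2 unpaired electrons.
μ(spin-only) = √[2(2+2)] = √8 ≈ 2.83 Bohr magnetons.

2.83 Bohr magnetons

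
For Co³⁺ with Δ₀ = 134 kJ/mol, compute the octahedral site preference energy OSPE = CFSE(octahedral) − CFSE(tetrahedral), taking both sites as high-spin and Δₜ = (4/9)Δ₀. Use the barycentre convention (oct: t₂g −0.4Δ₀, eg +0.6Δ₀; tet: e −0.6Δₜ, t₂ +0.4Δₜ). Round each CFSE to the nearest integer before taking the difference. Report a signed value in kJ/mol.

-18

Co³⁺: group 9, so d-count = 9 − 3 = 6.
Octahedral high-spin t₂g⁴ eg²: CFSE = -0.4 × 134 = -54 kJ/mol.
Tetrahedral: e³ t₂³, CFSE = 3(−0.6) + 3(+0.4) = -0.6Δₜ = -0.6 × (4/9) × 134 = -36 kJ/mol.
Subtracting, OSPE = -54 − (-36) = -18 kJ/mol.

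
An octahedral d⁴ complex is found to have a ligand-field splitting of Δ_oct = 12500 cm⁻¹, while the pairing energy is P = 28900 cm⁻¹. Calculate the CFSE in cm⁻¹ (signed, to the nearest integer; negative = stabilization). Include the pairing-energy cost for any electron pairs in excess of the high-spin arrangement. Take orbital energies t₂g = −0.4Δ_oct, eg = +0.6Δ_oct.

Here Δ_oct < P (12500 < 28900), so the high-spin state is favoured.
Filling d⁴ accordingly: t₂g³ eg¹.
Orbital CFSE = -0.6Δ_oct = -0.6 × 12500 = -7500 cm⁻¹.
High-spin has no excess pairs, so no pairing correction applies.

-7500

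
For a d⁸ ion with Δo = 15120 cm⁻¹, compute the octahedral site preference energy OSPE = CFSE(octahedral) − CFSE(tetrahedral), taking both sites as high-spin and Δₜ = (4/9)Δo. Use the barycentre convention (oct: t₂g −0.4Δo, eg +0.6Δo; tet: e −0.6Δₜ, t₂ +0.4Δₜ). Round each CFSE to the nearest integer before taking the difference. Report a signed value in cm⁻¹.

Octahedral (high-spin): t₂g⁶ eg², CFSE = 6(−0.4) + 2(+0.6) = -1.2Δo = -1.2 × 15120 = -18144 cm⁻¹.
Tetrahedral: e⁴ t₂⁴, CFSE = 4(−0.6) + 4(+0.4) = -0.8Δₜ = -0.8 × (4/9) × 15120 = -5376 cm⁻¹.
Subtracting, OSPE = -18144 − (-5376) = -12768 cm⁻¹.

-12768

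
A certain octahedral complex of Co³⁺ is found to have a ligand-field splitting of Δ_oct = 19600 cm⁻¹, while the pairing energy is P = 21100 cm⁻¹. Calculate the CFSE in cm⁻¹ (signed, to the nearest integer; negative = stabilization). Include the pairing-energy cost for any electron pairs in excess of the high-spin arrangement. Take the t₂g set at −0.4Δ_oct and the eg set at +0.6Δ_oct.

Co³⁺: group 9, so d-count = 9 − 3 = 6.
Since Δ_oct = 19600 cm⁻¹ < P = 21100 cm⁻¹, the complex adopts the high-spin configuration.
Filling d⁶ accordingly: t₂g⁴ eg².
Orbital CFSE = -0.4Δ_oct = -0.4 × 19600 = -7840 cm⁻¹.
High-spin has no excess pairs, so no pairing correction applies.

-7840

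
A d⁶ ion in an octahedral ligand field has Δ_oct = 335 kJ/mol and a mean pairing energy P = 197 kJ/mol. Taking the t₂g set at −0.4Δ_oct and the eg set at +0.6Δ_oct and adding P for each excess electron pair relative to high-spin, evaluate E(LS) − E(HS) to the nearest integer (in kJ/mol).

High-spin: t₂g⁴ eg², CFSE = -0.4Δ_oct = -134 kJ/mol.
Low-spin t₂g⁶ eg⁰ gives -2.4Δ_oct = -804 kJ/mol, but forming 2 extra pairs costs 2P = 394 kJ/mol, so E(LS) = -804 + 394 = -410 kJ/mol.
Thus E(LS) − E(HS) = -276 kJ/mol.

-276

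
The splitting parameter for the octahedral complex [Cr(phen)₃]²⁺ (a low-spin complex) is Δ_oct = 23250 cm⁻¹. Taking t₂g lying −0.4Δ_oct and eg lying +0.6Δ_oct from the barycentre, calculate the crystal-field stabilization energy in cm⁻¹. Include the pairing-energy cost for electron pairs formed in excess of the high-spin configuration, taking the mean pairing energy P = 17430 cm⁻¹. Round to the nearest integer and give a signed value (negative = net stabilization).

-19770

phen is neutral, so the +2 overall charge sits on Cr: oxidation state +2.
Cr sits in group 6; removing 2 electrons leaves Cr²⁺ with 6 − 2 = 4 d electrons.
Configuration: t₂g⁴ eg⁰.
Orbital CFSE = 4(-0.4) + 0(0.6) = -1.6Δ_oct = -1.6 × 23250 = -37200 cm⁻¹.
Relative to high-spin t₂g³ eg¹ (0 paired), the low-spin configuration has 1 additional pair, contributing +1 × 17430 = +17430 cm⁻¹.
Combining: -37200 + 17430 = -19770 cm⁻¹.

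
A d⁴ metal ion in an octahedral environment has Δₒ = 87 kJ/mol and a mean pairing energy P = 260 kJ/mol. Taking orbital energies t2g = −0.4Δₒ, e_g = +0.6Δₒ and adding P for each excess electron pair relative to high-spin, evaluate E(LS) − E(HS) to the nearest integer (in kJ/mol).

173

High-spin d⁴ fills as t2g^3 e_g^1 with CFSE 3(−0.4) + 1(+0.6) = -0.6Δₒ = -52 kJ/mol.
Low-spin: t2g^4 e_g^0, orbital CFSE = -1.6Δₒ = -139 kJ/mol; plus 1 excess pair × P = +260 kJ/mol; total 121 kJ/mol.
The difference is 121 − (-52) = 173 kJ/mol, so high-spin lies lower.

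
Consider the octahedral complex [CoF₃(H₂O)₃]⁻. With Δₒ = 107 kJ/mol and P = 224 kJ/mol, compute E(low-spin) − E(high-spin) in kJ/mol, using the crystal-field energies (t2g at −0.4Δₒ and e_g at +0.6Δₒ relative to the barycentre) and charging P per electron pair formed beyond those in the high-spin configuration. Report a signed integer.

Ligand charges: 3×(-1) from F⁻ and 3×(+0) from H₂O sum to -3; with overall charge -1, Co is +2.
Co²⁺: group 9, so d-count = 9 − 2 = 7.
High-spin: t2g^5 e_g^2, CFSE = -0.8Δₒ = -86 kJ/mol.
For low-spin the configuration is t2g^6 e_g^1: orbital energy -1.8 × 107 = -193 kJ/mol, and 1 additional pair relative to high-spin adds 224 kJ/mol, giving 31 kJ/mol.
E(LS) − E(HS) = 31 − (-86) = 117 kJ/mol.

117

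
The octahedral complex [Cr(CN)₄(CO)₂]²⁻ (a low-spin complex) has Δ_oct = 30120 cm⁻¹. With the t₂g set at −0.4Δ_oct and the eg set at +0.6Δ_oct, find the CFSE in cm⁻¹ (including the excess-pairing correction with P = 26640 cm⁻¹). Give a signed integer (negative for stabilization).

-21552

Ligand charges: 4×(-1) from CN⁻ and 2×(+0) from CO sum to -4; with overall charge -2, Cr is +2.
Cr²⁺: group 6, so d-count = 6 − 2 = 4.
Configuration: t₂g⁴ eg⁰.
CFSE(orbital) = 4×(-0.4Δ_oct) + 0×(0.6Δ_oct) = -1.6Δ_oct; with Δ_oct = 30120 cm⁻¹ that is -48192 cm⁻¹.
Pairing penalty: 1 pair vs 0 in the high-spin reference → 1 extra × P = 26640 cm⁻¹.
Combining: -48192 + 26640 = -21552 cm⁻¹.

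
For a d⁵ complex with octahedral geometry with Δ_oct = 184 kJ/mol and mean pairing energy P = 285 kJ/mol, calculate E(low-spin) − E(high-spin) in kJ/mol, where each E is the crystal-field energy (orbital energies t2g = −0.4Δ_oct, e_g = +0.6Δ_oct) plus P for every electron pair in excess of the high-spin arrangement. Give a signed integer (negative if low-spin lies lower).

202

In the high-spin limit (t2g^3 e_g^2) the orbital term is 0.0Δ_oct = 0 kJ/mol, with no excess pairing.
Low-spin t2g^5 e_g^0 gives -2.0Δ_oct = -368 kJ/mol, but forming 2 extra pairs costs 2P = 570 kJ/mol, so E(LS) = -368 + 570 = 202 kJ/mol.
E(LS) − E(HS) = 202 − (0) = 202 kJ/mol.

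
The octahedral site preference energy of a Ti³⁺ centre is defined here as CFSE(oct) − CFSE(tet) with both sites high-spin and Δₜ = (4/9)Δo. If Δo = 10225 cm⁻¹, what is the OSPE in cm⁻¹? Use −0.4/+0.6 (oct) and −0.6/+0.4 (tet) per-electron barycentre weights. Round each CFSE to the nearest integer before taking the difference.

-1363

Ti³⁺: group 4, so d-count = 4 − 3 = 1.
Octahedral (high-spin): t2g^1 e_g^0, CFSE = 1(−0.4) + 0(+0.6) = -0.4Δo = -0.4 × 10225 = -4090 cm⁻¹.
Tetrahedral: e^1 t2^0, CFSE = 1(−0.6) + 0(+0.4) = -0.6Δₜ = -0.6 × (4/9) × 10225 = -2727 cm⁻¹.
Subtracting, OSPE = -4090 − (-2727) = -1363 cm⁻¹.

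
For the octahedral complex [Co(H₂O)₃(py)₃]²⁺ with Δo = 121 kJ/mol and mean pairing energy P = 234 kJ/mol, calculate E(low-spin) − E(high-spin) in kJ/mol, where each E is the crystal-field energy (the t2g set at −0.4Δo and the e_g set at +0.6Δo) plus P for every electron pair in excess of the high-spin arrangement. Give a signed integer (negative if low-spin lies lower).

Ligand charges: 3×(+0) from H₂O and 3×(+0) from py sum to +0; with overall charge +2, Co is +2.
Co is in group 9, so Co²⁺ is d⁷ (9 − 2 = 7).
High-spin: t2g^5 e_g^2, CFSE = -0.8Δo = -97 kJ/mol.
For low-spin the configuration is t2g^6 e_g^1: orbital energy -1.8 × 121 = -218 kJ/mol, and 1 additional pair relative to high-spin adds 234 kJ/mol, giving 16 kJ/mol.
The difference is 16 − (-97) = 113 kJ/mol, so high-spin lies lower.

113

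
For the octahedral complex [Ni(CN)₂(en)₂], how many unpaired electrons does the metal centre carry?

Ligand charges: 2×(-1) from CN⁻ and 2×(+0) from en sum to -2; with overall charge +0, Ni is +2.
Ni sits in group 10; removing 2 electrons leaves Ni²⁺ with 10 − 2 = 8 d electrons.
Configuration: t2g^6 e_g^2, giving 2 unpaired electrons.

2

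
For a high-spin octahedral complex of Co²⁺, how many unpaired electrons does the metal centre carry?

3

Co sits in group 9; removing 2 electrons leaves Co²⁺ with 9 − 2 = 7 d electrons.
Configuration: t2g^5 e_g^2, giving 3 unpaired electrons.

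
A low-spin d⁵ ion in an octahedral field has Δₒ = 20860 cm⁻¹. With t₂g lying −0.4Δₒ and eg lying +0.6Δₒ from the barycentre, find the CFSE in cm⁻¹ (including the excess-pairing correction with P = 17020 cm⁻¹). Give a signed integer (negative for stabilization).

-7680

Electron filling gives t₂g⁵ eg⁰.
The orbital stabilization is -2.0Δₒ = -2.0 × 20860 = -41720 cm⁻¹.
Relative to high-spin t₂g³ eg² (0 paired), the low-spin configuration has 2 additional pairs, contributing +2 × 17020 = +34040 cm⁻¹.
Net CFSE = -41720 + 34040 = -7680 cm⁻¹.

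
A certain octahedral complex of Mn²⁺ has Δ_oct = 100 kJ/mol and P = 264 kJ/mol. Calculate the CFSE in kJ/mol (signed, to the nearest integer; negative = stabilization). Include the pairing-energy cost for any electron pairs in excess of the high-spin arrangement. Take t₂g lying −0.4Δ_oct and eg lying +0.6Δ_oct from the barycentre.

Mn is in group 7, so Mn²⁺ is d⁵ (7 − 2 = 5).
Δ_oct < P, so pairing is avoided: the ground state is high-spin.
Filling d⁵ accordingly: t₂g³ eg².
Orbital CFSE = 0.0Δ_oct = 0.0 × 100 = 0 kJ/mol.
High-spin has no excess pairs, so no pairing correction applies.

0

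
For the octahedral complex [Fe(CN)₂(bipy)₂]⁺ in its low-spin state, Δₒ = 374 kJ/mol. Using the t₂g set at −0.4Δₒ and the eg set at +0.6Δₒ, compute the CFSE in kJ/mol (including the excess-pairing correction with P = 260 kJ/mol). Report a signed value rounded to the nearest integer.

-228

Ligand charges: 2×(-1) from CN⁻ and 2×(+0) from bipy sum to -2; with overall charge +1, Fe is +3.
Group 8 minus oxidation state +3 gives a d⁵ configuration for Fe³⁺.
The d⁵ electrons fill as t₂g⁵ eg⁰.
CFSE(orbital) = 5×(-0.4Δₒ) + 0×(0.6Δₒ) = -2.0Δₒ; with Δₒ = 374 kJ/mol that is -748 kJ/mol.
High-spin d⁵ would be t₂g³ eg² with 0 pairs; low-spin has 2, so 2 excess pairs cost +2P = +520 kJ/mol.
Net CFSE = -748 + 520 = -228 kJ/mol.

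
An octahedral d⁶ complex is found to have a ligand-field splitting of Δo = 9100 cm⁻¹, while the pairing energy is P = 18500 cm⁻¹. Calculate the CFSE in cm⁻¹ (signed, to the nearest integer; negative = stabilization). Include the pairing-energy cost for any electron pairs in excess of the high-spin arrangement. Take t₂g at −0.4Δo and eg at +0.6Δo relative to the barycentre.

-3640

Since Δo = 9100 cm⁻¹ < P = 18500 cm⁻¹, the complex adopts the high-spin configuration.
That gives t₂g⁴ eg².
Orbital CFSE = -0.4Δo = -0.4 × 9100 = -3640 cm⁻¹.
High-spin has no excess pairs, so no pairing correction applies.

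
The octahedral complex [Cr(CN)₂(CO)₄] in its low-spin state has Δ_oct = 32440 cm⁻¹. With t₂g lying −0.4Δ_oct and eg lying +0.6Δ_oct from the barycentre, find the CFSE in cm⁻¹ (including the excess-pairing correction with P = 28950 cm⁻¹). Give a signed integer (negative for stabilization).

-22954

Ligand charges: 2×(-1) from CN⁻ and 4×(+0) from CO sum to -2; with overall charge +0, Cr is +2.
Cr sits in group 6; removing 2 electrons leaves Cr²⁺ with 6 − 2 = 4 d electrons.
Configuration: t₂g⁴ eg⁰.
Orbital CFSE = 4(-0.4) + 0(0.6) = -1.6Δ_oct = -1.6 × 32440 = -51904 cm⁻¹.
Pairing penalty: 1 pair vs 0 in the high-spin reference → 1 extra × P = 28950 cm⁻¹.
Combining: -51904 + 28950 = -22954 cm⁻¹.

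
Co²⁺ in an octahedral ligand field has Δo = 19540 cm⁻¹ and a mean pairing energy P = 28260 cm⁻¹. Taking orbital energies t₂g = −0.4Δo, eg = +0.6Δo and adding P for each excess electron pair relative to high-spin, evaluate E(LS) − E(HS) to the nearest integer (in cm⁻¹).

Co²⁺: group 9, so d-count = 9 − 2 = 7.
High-spin d⁷ fills as t₂g⁵ eg² with CFSE 5(−0.4) + 2(+0.6) = -0.8Δo = -15632 cm⁻¹.
Low-spin: t₂g⁶ eg¹, orbital CFSE = -1.8Δo = -35172 cm⁻¹; plus 1 excess pair × P = +28260 cm⁻¹; total -6912 cm⁻¹.
E(LS) − E(HS) = -6912 − (-15632) = 8720 cm⁻¹.

8720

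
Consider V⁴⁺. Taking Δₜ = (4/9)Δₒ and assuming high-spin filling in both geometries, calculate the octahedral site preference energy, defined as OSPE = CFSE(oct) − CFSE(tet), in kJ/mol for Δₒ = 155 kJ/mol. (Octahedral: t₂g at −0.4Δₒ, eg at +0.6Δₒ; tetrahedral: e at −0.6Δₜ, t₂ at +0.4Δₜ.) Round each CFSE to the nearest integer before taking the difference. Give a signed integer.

Group 5 minus oxidation state +4 gives a d¹ configuration for V⁴⁺.
Octahedral high-spin t₂g¹ eg⁰: CFSE = -0.4 × 155 = -62 kJ/mol.
Tetrahedral: e¹ t₂⁰, CFSE = 1(−0.6) + 0(+0.4) = -0.6Δₜ = -0.6 × (4/9) × 155 = -41 kJ/mol.
OSPE = CFSE(oct) − CFSE(tet) = -62 − (-41) = -21 kJ/mol.

-21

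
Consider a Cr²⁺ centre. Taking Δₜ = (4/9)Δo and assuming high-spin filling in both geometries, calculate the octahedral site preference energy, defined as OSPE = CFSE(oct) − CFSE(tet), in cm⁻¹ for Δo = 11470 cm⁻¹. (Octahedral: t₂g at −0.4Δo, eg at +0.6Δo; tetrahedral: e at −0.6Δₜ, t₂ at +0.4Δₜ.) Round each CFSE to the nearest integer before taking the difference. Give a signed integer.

-4843

Group 6 minus oxidation state +2 gives a d⁴ configuration for Cr²⁺.
Octahedral (high-spin): t₂g³ eg¹, CFSE = 3(−0.4) + 1(+0.6) = -0.6Δo = -0.6 × 11470 = -6882 cm⁻¹.
Tetrahedral: e² t₂², CFSE = 2(−0.6) + 2(+0.4) = -0.4Δₜ = -0.4 × (4/9) × 11470 = -2039 cm⁻¹.
OSPE = CFSE(oct) − CFSE(tet) = -6882 − (-2039) = -4843 cm⁻¹.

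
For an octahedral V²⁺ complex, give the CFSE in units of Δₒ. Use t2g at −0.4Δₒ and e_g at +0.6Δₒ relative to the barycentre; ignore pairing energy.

Group 5 minus oxidation state +2 gives a d³ configuration for V²⁺.
Configuration: t2g^3 e_g^0.
CFSE = 3(-0.4Δₒ) + 0(0.6Δₒ) = -1.2Δₒ + 0.0Δₒ = -1.2Δₒ.

-1.2 Δₒ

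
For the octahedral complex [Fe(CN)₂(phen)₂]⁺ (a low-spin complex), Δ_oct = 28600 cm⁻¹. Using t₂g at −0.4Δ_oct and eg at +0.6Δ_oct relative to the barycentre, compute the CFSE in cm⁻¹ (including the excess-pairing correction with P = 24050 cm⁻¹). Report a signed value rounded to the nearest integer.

-9100

Ligand charges: 2×(-1) from CN⁻ and 2×(+0) from phen sum to -2; with overall charge +1, Fe is +3.
Fe sits in group 8; removing 3 electrons leaves Fe³⁺ with 8 − 3 = 5 d electrons.
Configuration: t₂g⁵ eg⁰.
Orbital CFSE = 5(-0.4) + 0(0.6) = -2.0Δ_oct = -2.0 × 28600 = -57200 cm⁻¹.
Relative to high-spin t₂g³ eg² (0 paired), the low-spin configuration has 2 additional pairs, contributing +2 × 24050 = +48100 cm⁻¹.
Net CFSE = -57200 + 48100 = -9100 cm⁻¹.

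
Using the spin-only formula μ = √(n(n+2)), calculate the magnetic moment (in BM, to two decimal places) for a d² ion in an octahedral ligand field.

2.83 BM

Configuration: t₂g² eg⁰ → 2 unpaired electrons.
μ(spin-only) = √[2(2+2)] = √8 ≈ 2.83 BM.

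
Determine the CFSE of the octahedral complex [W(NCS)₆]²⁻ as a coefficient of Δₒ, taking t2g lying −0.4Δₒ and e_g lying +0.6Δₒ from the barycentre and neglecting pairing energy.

Each NCS⁻ contributes -1; 6 × (-1) = -6. With overall charge -2, W is in the +4 oxidation state.
W is in group 6, so W⁴⁺ is d² (6 − 4 = 2).
Configuration: t2g^2 e_g^0.
CFSE = 2(-0.4Δₒ) + 0(0.6Δₒ) = -0.8Δₒ + 0.0Δₒ = -0.8Δₒ.

-0.8 Δₒ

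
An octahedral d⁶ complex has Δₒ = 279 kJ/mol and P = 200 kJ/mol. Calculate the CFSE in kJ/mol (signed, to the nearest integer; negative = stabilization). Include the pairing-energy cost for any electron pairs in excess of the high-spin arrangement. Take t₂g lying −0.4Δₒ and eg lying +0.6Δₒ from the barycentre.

With Δₒ > P the complex is low-spin.
That gives t₂g⁶ eg⁰.
Orbital CFSE = -2.4Δₒ = -2.4 × 279 = -670 kJ/mol.
Excess pairs vs high-spin: 3 − 1 = 2; pairing cost = +400 kJ/mol.
Net CFSE = -670 + 400 = -270 kJ/mol.

-270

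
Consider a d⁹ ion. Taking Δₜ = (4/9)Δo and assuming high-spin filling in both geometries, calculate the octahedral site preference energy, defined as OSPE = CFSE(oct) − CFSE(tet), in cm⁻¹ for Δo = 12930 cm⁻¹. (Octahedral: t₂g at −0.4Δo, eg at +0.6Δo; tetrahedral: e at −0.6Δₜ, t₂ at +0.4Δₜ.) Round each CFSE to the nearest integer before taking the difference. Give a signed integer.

-5459

In an octahedral site d⁹ (HS) is t₂g⁶ eg³, giving CFSE(oct) = -0.6Δo = -7758 cm⁻¹.
Tetrahedral e⁴ t₂⁵ gives -0.4Δₜ = -0.4 × (4/9) × 12930 = -2299 cm⁻¹.
OSPE = CFSE(oct) − CFSE(tet) = -7758 − (-2299) = -5459 cm⁻¹.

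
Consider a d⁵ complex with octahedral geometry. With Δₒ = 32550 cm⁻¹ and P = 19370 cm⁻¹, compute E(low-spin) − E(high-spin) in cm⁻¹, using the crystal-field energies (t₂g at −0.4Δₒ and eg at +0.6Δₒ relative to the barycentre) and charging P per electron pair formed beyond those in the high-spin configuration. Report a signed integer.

-26360

In the high-spin limit (t₂g³ eg²) the orbital term is 0.0Δₒ = 0 cm⁻¹, with no excess pairing.
Low-spin t₂g⁵ eg⁰ gives -2.0Δₒ = -65100 cm⁻¹, but forming 2 extra pairs costs 2P = 38740 cm⁻¹, so E(LS) = -65100 + 38740 = -26360 cm⁻¹.
Thus E(LS) − E(HS) = -26360 cm⁻¹.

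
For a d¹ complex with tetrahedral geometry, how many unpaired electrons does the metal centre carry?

1

Tetrahedral splitting is small, so the complex is high-spin.
Configuration: e¹ t₂⁰, giving 1 unpaired electron.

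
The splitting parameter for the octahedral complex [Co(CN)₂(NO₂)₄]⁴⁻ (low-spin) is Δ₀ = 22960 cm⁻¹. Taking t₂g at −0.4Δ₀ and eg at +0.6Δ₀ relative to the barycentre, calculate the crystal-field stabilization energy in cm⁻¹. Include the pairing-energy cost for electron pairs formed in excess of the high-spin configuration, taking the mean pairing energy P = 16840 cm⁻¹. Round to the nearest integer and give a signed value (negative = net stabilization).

Ligand charges: 2×(-1) from CN⁻ and 4×(-1) from NO₂⁻ sum to -6; with overall charge -4, Co is +2.
Group 9 minus oxidation state +2 gives a d⁷ configuration for Co²⁺.
Configuration: t₂g⁶ eg¹.
CFSE(orbital) = 6×(-0.4Δ₀) + 1×(0.6Δ₀) = -1.8Δ₀; with Δ₀ = 22960 cm⁻¹ that is -41328 cm⁻¹.
Pairing penalty: 3 pairs vs 2 in the high-spin reference → 1 extra × P = 16840 cm⁻¹.
Net CFSE = -41328 + 16840 = -24488 cm⁻¹.

-24488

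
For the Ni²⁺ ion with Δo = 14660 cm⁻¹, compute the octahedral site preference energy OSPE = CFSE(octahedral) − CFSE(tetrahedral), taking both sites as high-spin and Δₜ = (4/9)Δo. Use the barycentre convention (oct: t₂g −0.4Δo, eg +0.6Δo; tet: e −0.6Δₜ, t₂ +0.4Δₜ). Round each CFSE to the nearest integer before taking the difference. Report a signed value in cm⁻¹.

Ni is in group 10, so Ni²⁺ is d⁸ (10 − 2 = 8).
Octahedral (high-spin): t2g^6 e_g^2, CFSE = 6(−0.4) + 2(+0.6) = -1.2Δo = -1.2 × 14660 = -17592 cm⁻¹.
Tetrahedral e^4 t2^4 gives -0.8Δₜ = -0.8 × (4/9) × 14660 = -5212 cm⁻¹.
OSPE = CFSE(oct) − CFSE(tet) = -17592 − (-5212) = -12380 cm⁻¹.

-12380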